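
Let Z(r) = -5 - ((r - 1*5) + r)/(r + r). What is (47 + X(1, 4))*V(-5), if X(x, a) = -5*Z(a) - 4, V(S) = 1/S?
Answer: -559/40 ≈ -13.975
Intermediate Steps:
Z(r) = -5 - (-5 + 2*r)/(2*r) (Z(r) = -5 - ((r - 5) + r)/(2*r) = -5 - ((-5 + r) + r)*1/(2*r) = -5 - (-5 + 2*r)*1/(2*r) = -5 - (-5 + 2*r)/(2*r))
X(x, a) = 26 - 25/(2*a) (X(x, a) = -5*(-6 + 5/(2*a)) - 4 = (30 - 25/(2*a)) - 4 = 26 - 25/(2*a))
(47 + X(1, 4))*V(-5) = (47 + (26 - 25/2/4))/(-5) = (47 + (26 - 25/2*1/4))*(-1/5) = (47 + (26 - 25/8))*(-1/5) = (47 + 183/8)*(-1/5) = (559/8)*(-1/5) = -559/40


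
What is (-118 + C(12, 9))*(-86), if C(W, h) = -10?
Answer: 11008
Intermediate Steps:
(-118 + C(12, 9))*(-86) = (-118 - 10)*(-86) = -128*(-86) = 11008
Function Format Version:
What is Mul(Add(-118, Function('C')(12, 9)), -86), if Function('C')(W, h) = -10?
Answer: 11008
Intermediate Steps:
Mul(Add(-118, Function('C')(12, 9)), -86) = Mul(Add(-118, -10), -86) = Mul(-128, -86) = 11008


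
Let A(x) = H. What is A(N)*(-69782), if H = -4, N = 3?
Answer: 279128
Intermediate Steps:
A(x) = -4
A(N)*(-69782) = -4*(-69782) = 279128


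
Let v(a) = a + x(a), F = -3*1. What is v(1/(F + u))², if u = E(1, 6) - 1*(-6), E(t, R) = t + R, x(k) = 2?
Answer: 441/100 ≈ 4.4100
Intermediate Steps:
E(t, R) = R + t
u = 13 (u = (6 + 1) - 1*(-6) = 7 + 6 = 13)
F = -3
v(a) = 2 + a (v(a) = a + 2 = 2 + a)
v(1/(F + u))² = (2 + 1/(-3 + 13))² = (2 + 1/10)² = (2 + ⅒)² = (21/10)² = 441/100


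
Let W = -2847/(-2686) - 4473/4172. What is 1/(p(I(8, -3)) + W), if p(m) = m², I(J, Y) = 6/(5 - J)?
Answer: 800428/3191941 ≈ 0.25077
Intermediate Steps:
W = -9771/800428 (W = -2847*(-1/2686) - 4473*1/4172 = 2847/2686 - 639/596 = -9771/800428 ≈ -0.012207)
1/(p(I(8, -3)) + W) = 1/((-6/(-5 + 8))² - 9771/800428) = 1/((-6/3)² - 9771/800428) = 1/((-6*⅓)² - 9771/800428) = 1/((-2)² - 9771/800428) = 1/(4 - 9771/800428) = 1/(3191941/800428) = 800428/3191941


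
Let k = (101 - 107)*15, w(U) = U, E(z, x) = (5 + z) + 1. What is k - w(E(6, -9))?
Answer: -102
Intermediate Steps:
E(z, x) = 6 + z
k = -90 (k = -6*15 = -90)
k - w(E(6, -9)) = -90 - (6 + 6) = -90 - 1*12 = -90 - 12 = -102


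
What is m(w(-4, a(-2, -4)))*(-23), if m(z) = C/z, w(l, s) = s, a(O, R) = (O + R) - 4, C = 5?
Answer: 23/2 ≈ 11.500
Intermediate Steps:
a(O, R) = -4 + O + R
m(z) = 5/z
m(w(-4, a(-2, -4)))*(-23) = (5/(-4 - 2 - 4))*(-23) = (5/(-10))*(-23) = (5*(-1/10))*(-23) = -1/2*(-23) = 23/2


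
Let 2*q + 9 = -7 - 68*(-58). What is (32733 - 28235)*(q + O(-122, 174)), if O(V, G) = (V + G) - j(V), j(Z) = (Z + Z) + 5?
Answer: 10142990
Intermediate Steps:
j(Z) = 5 + 2*Z (j(Z) = 2*Z + 5 = 5 + 2*Z)
O(V, G) = -5 + G - V (O(V, G) = (V + G) - (5 + 2*V) = (G + V) + (-5 - 2*V) = -5 + G - V)
q = 1964 (q = -9/2 + (-7 - 68*(-58))/2 = -9/2 + (-7 + 3944)/2 = -9/2 + (1/2)*3937 = -9/2 + 3937/2 = 1964)
(32733 - 28235)*(q + O(-122, 174)) = (32733 - 28235)*(1964 + (-5 + 174 - 1*(-122))) = 4498*(1964 + (-5 + 174 + 122)) = 4498*(1964 + 291) = 4498*2255 = 10142990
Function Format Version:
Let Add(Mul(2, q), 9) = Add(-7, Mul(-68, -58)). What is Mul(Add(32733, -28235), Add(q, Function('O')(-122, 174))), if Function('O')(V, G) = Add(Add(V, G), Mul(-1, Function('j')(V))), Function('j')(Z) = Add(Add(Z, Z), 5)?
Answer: 10142990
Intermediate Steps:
Function('j')(Z) = Add(5, Mul(2, Z)) (Function('j')(Z) = Add(Mul(2, Z), 5) = Add(5, Mul(2, Z)))
Function('O')(V, G) = Add(-5, G, Mul(-1, V)) (Function('O')(V, G) = Add(Add(V, G), Mul(-1, Add(5, Mul(2, V)))) = Add(Add(G, V), Add(-5, Mul(-2, V))) = Add(-5, G, Mul(-1, V)))
q = 1964 (q = Add(Rational(-9, 2), Mul(Rational(1, 2), Add(-7, Mul(-68, -58)))) = Add(Rational(-9, 2), Mul(Rational(1, 2), Add(-7, 3944))) = Add(Rational(-9, 2), Mul(Rational(1, 2), 3937)) = Add(Rational(-9, 2), Rational(3937, 2)) = 1964)
Mul(Add(32733, -28235), Add(q, Function('O')(-122, 174))) = Mul(Add(32733, -28235), Add(1964, Add(-5, 174, Mul(-1, -122)))) = Mul(4498, Add(1964, Add(-5, 174, 122))) = Mul(4498, Add(1964, 291)) = Mul(4498, 2255) = 10142990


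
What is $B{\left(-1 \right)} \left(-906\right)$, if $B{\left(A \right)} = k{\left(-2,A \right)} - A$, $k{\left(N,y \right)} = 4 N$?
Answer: $6342$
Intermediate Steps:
$B{\left(A \right)} = -8 - A$ ($B{\left(A \right)} = 4 \left(-2\right) - A = -8 - A$)
$B{\left(-1 \right)} \left(-906\right) = \left(-8 - -1\right) \left(-906\right) = \left(-8 + 1\right) \left(-906\right) = \left(-7\right) \left(-906\right) = 6342$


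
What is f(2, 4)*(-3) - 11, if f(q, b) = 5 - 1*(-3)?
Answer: -35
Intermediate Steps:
f(q, b) = 8 (f(q, b) = 5 + 3 = 8)
f(2, 4)*(-3) - 11 = 8*(-3) - 11 = -24 - 11 = -35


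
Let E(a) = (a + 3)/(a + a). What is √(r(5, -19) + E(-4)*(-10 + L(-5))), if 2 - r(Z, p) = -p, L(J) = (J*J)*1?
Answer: 11*I*√2/4 ≈ 3.8891*I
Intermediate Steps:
L(J) = J² (L(J) = J²*1 = J²)
E(a) = (3 + a)/(2*a) (E(a) = (3 + a)/((2*a)) = (3 + a)*(1/(2*a)) = (3 + a)/(2*a))
r(Z, p) = 2 + p (r(Z, p) = 2 - (-1)*p = 2 + p)
√(r(5, -19) + E(-4)*(-10 + L(-5))) = √((2 - 19) + ((½)*(3 - 4)/(-4))*(-10 + (-5)²)) = √(-17 + ((½)*(-¼)*(-1))*(-10 + 25)) = √(-17 + (⅛)*15) = √(-17 + 15/8) = √(-121/8) = 11*I*√2/4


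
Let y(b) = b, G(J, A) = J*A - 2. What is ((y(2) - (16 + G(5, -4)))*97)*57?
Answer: 44232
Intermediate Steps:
G(J, A) = -2 + A*J (G(J, A) = A*J - 2 = -2 + A*J)
((y(2) - (16 + G(5, -4)))*97)*57 = ((2 - (16 + (-2 - 4*5)))*97)*57 = ((2 - (16 + (-2 - 20)))*97)*57 = ((2 - (16 - 22))*97)*57 = ((2 - 1*(-6))*97)*57 = ((2 + 6)*97)*57 = (8*97)*57 = 776*57 = 44232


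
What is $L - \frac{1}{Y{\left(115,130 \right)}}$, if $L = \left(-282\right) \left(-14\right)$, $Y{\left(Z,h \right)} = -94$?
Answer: $\frac{371113}{94} \approx 3948.0$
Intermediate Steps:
$L = 3948$
$L - \frac{1}{Y{\left(115,130 \right)}} = 3948 - \frac{1}{-94} = 3948 - - \frac{1}{94} = 3948 + \frac{1}{94} = \frac{371113}{94}$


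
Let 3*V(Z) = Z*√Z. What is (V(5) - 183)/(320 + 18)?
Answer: -183/338 + 5*√5/1014 ≈ -0.53039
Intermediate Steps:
V(Z) = Z^(3/2)/3 (V(Z) = (Z*√Z)/3 = Z^(3/2)/3)
(V(5) - 183)/(320 + 18) = (5^(3/2)/3 - 183)/(320 + 18) = ((5*√5)/3 - 183)/338 = (5*√5/3 - 183)/338 = (-183 + 5*√5/3)/338 = -183/338 + 5*√5/1014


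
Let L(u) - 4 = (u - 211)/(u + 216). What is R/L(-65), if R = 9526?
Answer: 719213/164 ≈ 4385.4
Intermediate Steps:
L(u) = 4 + (-211 + u)/(216 + u) (L(u) = 4 + (u - 211)/(u + 216) = 4 + (-211 + u)/(216 + u))
R/L(-65) = 9526/(((653 + 5*(-65))/(216 - 65))) = 9526/(((653 - 325)/151)) = 9526/(((1/151)*328)) = 9526/(328/151) = 9526*(151/328) = 719213/164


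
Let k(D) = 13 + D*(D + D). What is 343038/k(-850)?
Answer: 114346/481671 ≈ 0.23739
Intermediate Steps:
k(D) = 13 + 2*D² (k(D) = 13 + D*(2*D) = 13 + 2*D²)
343038/k(-850) = 343038/(13 + 2*(-850)²) = 343038/(13 + 2*722500) = 343038/(13 + 1445000) = 343038/1445013 = 343038*(1/1445013) = 114346/481671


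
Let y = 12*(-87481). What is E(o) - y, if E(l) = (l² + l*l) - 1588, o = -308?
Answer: 1237912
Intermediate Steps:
y = -1049772
E(l) = -1588 + 2*l² (E(l) = (l² + l²) - 1588 = 2*l² - 1588 = -1588 + 2*l²)
E(o) - y = (-1588 + 2*(-308)²) - 1*(-1049772) = (-1588 + 2*94864) + 1049772 = (-1588 + 189728) + 1049772 = 188140 + 1049772 = 1237912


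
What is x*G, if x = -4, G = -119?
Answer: 476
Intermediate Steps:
x*G = -4*(-119) = 476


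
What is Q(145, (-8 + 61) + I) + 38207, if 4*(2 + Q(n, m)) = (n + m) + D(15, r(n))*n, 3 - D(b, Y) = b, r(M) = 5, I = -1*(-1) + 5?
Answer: 37821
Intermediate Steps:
I = 6 (I = 1 + 5 = 6)
D(b, Y) = 3 - b
Q(n, m) = -2 - 11*n/4 + m/4 (Q(n, m) = -2 + ((n + m) + (3 - 1*15)*n)/4 = -2 + ((m + n) + (3 - 15)*n)/4 = -2 + ((m + n) - 12*n)/4 = -2 + (m - 11*n)/4 = -2 + (-11*n/4 + m/4) = -2 - 11*n/4 + m/4)
Q(145, (-8 + 61) + I) + 38207 = (-2 - 11/4*145 + ((-8 + 61) + 6)/4) + 38207 = (-2 - 1595/4 + (53 + 6)/4) + 38207 = (-2 - 1595/4 + (¼)*59) + 38207 = (-2 - 1595/4 + 59/4) + 38207 = -386 + 38207 = 37821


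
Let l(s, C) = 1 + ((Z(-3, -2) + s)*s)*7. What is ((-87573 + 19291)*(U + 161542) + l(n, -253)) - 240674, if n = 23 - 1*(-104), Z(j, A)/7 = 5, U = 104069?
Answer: -18136546957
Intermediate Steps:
Z(j, A) = 35 (Z(j, A) = 7*5 = 35)
n = 127 (n = 23 + 104 = 127)
l(s, C) = 1 + 7*s*(35 + s) (l(s, C) = 1 + ((35 + s)*s)*7 = 1 + (s*(35 + s))*7 = 1 + 7*s*(35 + s))
((-87573 + 19291)*(U + 161542) + l(n, -253)) - 240674 = ((-87573 + 19291)*(104069 + 161542) + (1 + 7*127² + 245*127)) - 240674 = (-68282*265611 + (1 + 7*16129 + 31115)) - 240674 = (-18136450302 + (1 + 112903 + 31115)) - 240674 = (-18136450302 + 144019) - 240674 = -18136306283 - 240674 = -18136546957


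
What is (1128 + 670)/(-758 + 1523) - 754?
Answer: -575012/765 ≈ -751.65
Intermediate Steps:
(1128 + 670)/(-758 + 1523) - 754 = 1798/765 - 754 = -575012/765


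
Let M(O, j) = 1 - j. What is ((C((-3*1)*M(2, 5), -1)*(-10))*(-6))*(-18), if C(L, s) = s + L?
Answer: -11880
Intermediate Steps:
C(L, s) = L + s
((C((-3*1)*M(2, 5), -1)*(-10))*(-6))*(-18) = ((((-3*1)*(1 - 1*5) - 1)*(-10))*(-6))*(-18) = (((-3*(1 - 5) - 1)*(-10))*(-6))*(-18) = (((-3*(-4) - 1)*(-10))*(-6))*(-18) = (((12 - 1)*(-10))*(-6))*(-18) = ((11*(-10))*(-6))*(-18) = -110*(-6)*(-18) = 660*(-18) = -11880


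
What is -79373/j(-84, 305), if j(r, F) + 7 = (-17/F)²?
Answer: 7383673325/650886 ≈ 11344.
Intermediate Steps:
j(r, F) = -7 + 289/F² (j(r, F) = -7 + (-17/F)² = -7 + 289/F²)
-79373/j(-84, 305) = -79373/(-7 + 289/305²) = -79373/(-7 + 289*(1/93025)) = -79373/(-7 + 289/93025) = -79373/(-650886/93025) = -79373*(-93025/650886) = 7383673325/650886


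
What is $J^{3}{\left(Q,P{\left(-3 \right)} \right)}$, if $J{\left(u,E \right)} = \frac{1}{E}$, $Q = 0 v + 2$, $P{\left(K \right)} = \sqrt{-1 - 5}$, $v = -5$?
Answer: $\frac{i \sqrt{6}}{36} \approx 0.068041 i$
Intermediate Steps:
$P{\left(K \right)} = i \sqrt{6}$ ($P{\left(K \right)} = \sqrt{-6} = i \sqrt{6}$)
$Q = 2$ ($Q = 0 \left(-5\right) + 2 = 0 + 2 = 2$)
$J^{3}{\left(Q,P{\left(-3 \right)} \right)} = \left(\frac{1}{i \sqrt{6}}\right)^{3} = \left(- \frac{i \sqrt{6}}{6}\right)^{3} = \frac{i \sqrt{6}}{36}$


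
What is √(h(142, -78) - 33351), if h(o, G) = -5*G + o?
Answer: I*√32819 ≈ 181.16*I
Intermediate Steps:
h(o, G) = o - 5*G
√(h(142, -78) - 33351) = √((142 - 5*(-78)) - 33351) = √((142 + 390) - 33351) = √(532 - 33351) = √(-32819) = I*√32819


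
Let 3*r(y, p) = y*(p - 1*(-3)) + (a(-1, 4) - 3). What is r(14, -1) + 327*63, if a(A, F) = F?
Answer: 61832/3 ≈ 20611.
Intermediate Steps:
r(y, p) = ⅓ + y*(3 + p)/3 (r(y, p) = (y*(p - 1*(-3)) + (4 - 3))/3 = (y*(p + 3) + 1)/3 = (y*(3 + p) + 1)/3 = (1 + y*(3 + p))/3 = ⅓ + y*(3 + p)/3)
r(14, -1) + 327*63 = (⅓ + 14 + (⅓)*(-1)*14) + 327*63 = (⅓ + 14 - 14/3) + 20601 = 29/3 + 20601 = 61832/3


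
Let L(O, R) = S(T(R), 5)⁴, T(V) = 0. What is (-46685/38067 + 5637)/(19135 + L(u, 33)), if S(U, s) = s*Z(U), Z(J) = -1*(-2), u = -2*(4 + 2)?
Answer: 214536994/1109082045 ≈ 0.19344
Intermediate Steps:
u = -12 (u = -2*6 = -12)
Z(J) = 2
S(U, s) = 2*s (S(U, s) = s*2 = 2*s)
L(O, R) = 10000 (L(O, R) = (2*5)⁴ = 10⁴ = 10000)
(-46685/38067 + 5637)/(19135 + L(u, 33)) = (-46685/38067 + 5637)/(19135 + 10000) = (-46685*1/38067 + 5637)/29135 = (-46685/38067 + 5637)*(1/29135) = (214536994/38067)*(1/29135) = 214536994/1109082045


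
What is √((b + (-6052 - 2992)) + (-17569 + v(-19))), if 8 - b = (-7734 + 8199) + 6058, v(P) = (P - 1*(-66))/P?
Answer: I*√11960101/19 ≈ 182.02*I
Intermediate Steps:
v(P) = (66 + P)/P (v(P) = (P + 66)/P = (66 + P)/P)
b = -6515 (b = 8 - ((-7734 + 8199) + 6058) = 8 - (465 + 6058) = 8 - 1*6523 = 8 - 6523 = -6515)
√((b + (-6052 - 2992)) + (-17569 + v(-19))) = √((-6515 + (-6052 - 2992)) + (-17569 + (66 - 19)/(-19))) = √((-6515 - 9044) + (-17569 - 1/19*47)) = √(-15559 + (-17569 - 47/19)) = √(-15559 - 333858/19) = √(-629479/19) = I*√11960101/19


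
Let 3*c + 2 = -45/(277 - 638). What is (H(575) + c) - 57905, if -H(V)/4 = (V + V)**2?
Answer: -5791781792/1083 ≈ -5.3479e+6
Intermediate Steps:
H(V) = -16*V**2 (H(V) = -4*(V + V)**2 = -4*4*V**2 = -16*V**2)
c = -677/1083 (c = -2/3 + (-45/(277 - 638))/3 = -2/3 + (-45/(-361))/3 = -2/3 + (-45*(-1/361))/3 = -2/3 + (1/3)*(45/361) = -2/3 + 15/361 = -677/1083 ≈ -0.62512)
(H(575) + c) - 57905 = (-16*575**2 - 677/1083) - 57905 = (-16*330625 - 677/1083) - 57905 = (-5290000 - 677/1083) - 57905 = -5729070677/1083 - 57905 = -5791781792/1083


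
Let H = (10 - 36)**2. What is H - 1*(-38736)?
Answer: 39412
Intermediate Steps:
H = 676 (H = (-26)**2 = 676)
H - 1*(-38736) = 676 - 1*(-38736) = 676 + 38736 = 39412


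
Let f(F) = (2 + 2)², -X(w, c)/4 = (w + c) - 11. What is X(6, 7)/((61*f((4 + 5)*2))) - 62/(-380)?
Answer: 898/5795 ≈ 0.15496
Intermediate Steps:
X(w, c) = 44 - 4*c - 4*w (X(w, c) = -4*((w + c) - 11) = -4*((c + w) - 11) = -4*(-11 + c + w) = 44 - 4*c - 4*w)
f(F) = 16 (f(F) = 4² = 16)
X(6, 7)/((61*f((4 + 5)*2))) - 62/(-380) = (44 - 4*7 - 4*6)/((61*16)) - 62/(-380) = (44 - 28 - 24)/976 - 62*(-1/380) = -8*1/976 + 31/190 = -1/122 + 31/190 = 898/5795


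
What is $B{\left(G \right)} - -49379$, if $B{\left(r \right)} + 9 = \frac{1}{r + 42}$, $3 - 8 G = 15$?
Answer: $\frac{3998972}{81} \approx 49370.0$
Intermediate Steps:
$G = - \frac{3}{2}$ ($G = \frac{3}{8} - \frac{15}{8} = - \frac{3}{2} \approx -1.5$)
$B{\left(r \right)} = -9 + \frac{1}{42 + r}$ ($B{\left(r \right)} = -9 + \frac{1}{r + 42} = -9 + \frac{1}{42 + r}$)
$B{\left(G \right)} - -49379 = \frac{-377 - - \frac{27}{2}}{42 - \frac{3}{2}} - -49379 = \frac{-377 + \frac{27}{2}}{\frac{81}{2}} + 49379 = \frac{2}{81} \left(- \frac{727}{2}\right) + 49379 = - \frac{727}{81} + 49379 = \frac{3998972}{81}$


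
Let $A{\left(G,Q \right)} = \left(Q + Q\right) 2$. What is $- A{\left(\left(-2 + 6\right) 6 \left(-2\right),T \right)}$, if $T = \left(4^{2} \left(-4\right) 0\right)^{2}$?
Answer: $0$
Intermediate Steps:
$T = 0$ ($T = \left(16 \left(-4\right) 0\right)^{2} = \left(\left(-64\right) 0\right)^{2} = 0^{2} = 0$)
$A{\left(G,Q \right)} = 4 Q$ ($A{\left(G,Q \right)} = 2 Q 2 = 4 Q$)
$- A{\left(\left(-2 + 6\right) 6 \left(-2\right),T \right)} = - 4 \cdot 0 = \left(-1\right) 0 = 0$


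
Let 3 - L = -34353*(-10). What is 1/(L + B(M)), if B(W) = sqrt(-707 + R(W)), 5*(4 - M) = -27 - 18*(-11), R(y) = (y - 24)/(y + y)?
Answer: -34581718/11879753910467 - I*sqrt(64399386)/35639261731401 ≈ -2.911e-6 - 2.2517e-10*I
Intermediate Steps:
L = -343527 (L = 3 - (-34353)*(-10) = 3 - 1*343530 = 3 - 343530 = -343527)
R(y) = (-24 + y)/(2*y) (R(y) = (-24 + y)/((2*y)) = (-24 + y)*(1/(2*y)) = (-24 + y)/(2*y))
M = -151/5 (M = 4 - (-27 - 18*(-11))/5 = 4 - (-27 + 198)/5 = 4 - 1/5*171 = 4 - 171/5 = -151/5 ≈ -30.200)
B(W) = sqrt(-707 + (-24 + W)/(2*W))
1/(L + B(M)) = 1/(-343527 + sqrt(-2826 - 48/(-151/5))/2) = 1/(-343527 + sqrt(-2826 - 48*(-5/151))/2) = 1/(-343527 + sqrt(-2826 + 240/151)/2) = 1/(-343527 + sqrt(-426486/151)/2) = 1/(-343527 + (I*sqrt(64399386)/151)/2) = 1/(-343527 + I*sqrt(64399386)/302)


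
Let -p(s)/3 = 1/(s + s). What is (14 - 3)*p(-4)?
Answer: 33/8 ≈ 4.1250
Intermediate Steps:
p(s) = -3/(2*s) (p(s) = -3/(s + s) = -3*1/(2*s) = -3/(2*s))
(14 - 3)*p(-4) = (14 - 3)*(-3/2/(-4)) = 11*(-3/2*(-1/4)) = 11*(3/8) = 33/8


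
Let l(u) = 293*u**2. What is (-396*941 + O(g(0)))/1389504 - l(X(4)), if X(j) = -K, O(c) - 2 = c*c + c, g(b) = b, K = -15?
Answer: -45801711917/694752 ≈ -65925.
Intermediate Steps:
O(c) = 2 + c + c**2 (O(c) = 2 + (c*c + c) = 2 + (c**2 + c) = 2 + (c + c**2) = 2 + c + c**2)
X(j) = 15 (X(j) = -1*(-15) = 15)
(-396*941 + O(g(0)))/1389504 - l(X(4)) = (-396*941 + (2 + 0 + 0**2))/1389504 - 293*15**2 = (-372636 + (2 + 0 + 0))*(1/1389504) - 293*225 = (-372636 + 2)*(1/1389504) - 1*65925 = -372634*1/1389504 - 65925 = -186317/694752 - 65925 = -45801711917/694752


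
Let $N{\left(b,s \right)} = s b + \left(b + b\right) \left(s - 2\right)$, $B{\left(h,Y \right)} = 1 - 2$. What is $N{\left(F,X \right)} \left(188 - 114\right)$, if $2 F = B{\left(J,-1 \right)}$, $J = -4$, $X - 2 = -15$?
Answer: $1591$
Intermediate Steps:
$X = -13$ ($X = 2 - 15 = -13$)
$B{\left(h,Y \right)} = -1$ ($B{\left(h,Y \right)} = 1 - 2 = -1$)
$F = - \frac{1}{2}$ ($F = \frac{1}{2} \left(-1\right) = - \frac{1}{2} \approx -0.5$)
$N{\left(b,s \right)} = b s + 2 b \left(-2 + s\right)$
$N{\left(F,X \right)} \left(188 - 114\right) = - \frac{-4 + 3 \left(-13\right)}{2} \left(188 - 114\right) = - \frac{-4 - 39}{2} \cdot 74 = \left(- \frac{1}{2}\right) \left(-43\right) 74 = \frac{43}{2} \cdot 74 = 1591$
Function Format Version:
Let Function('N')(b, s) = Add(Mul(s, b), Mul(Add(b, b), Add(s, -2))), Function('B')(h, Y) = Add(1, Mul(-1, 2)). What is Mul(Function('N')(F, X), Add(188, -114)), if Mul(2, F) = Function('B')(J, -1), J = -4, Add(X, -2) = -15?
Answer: 1591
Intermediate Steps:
X = -13 (X = Add(2, -15) = -13)
Function('B')(h, Y) = -1 (Function('B')(h, Y) = Add(1, -2) = -1)
F = Rational(-1, 2) (F = Mul(Rational(1, 2), -1) = Rational(-1, 2) ≈ -0.50000)
Function('N')(b, s) = Add(Mul(b, s), Mul(2, b, Add(-2, s))) (Function('N')(b, s) = Add(Mul(b, s), Mul(Mul(2, b), Add(-2, s))) = Add(Mul(b, s), Mul(2, b, Add(-2, s))))
Mul(Function('N')(F, X), Add(188, -114)) = Mul(Mul(Rational(-1, 2), Add(-4, Mul(3, -13))), Add(188, -114)) = Mul(Mul(Rational(-1, 2), Add(-4, -39)), 74) = Mul(Mul(Rational(-1, 2), -43), 74) = Mul(Rational(43, 2), 74) = 1591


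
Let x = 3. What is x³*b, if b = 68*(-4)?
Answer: -7344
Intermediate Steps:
b = -272
x³*b = 3³*(-272) = 27*(-272) = -7344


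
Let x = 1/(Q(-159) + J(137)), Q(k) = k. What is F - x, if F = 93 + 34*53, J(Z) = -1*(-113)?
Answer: 87171/46 ≈ 1895.0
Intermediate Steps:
J(Z) = 113
x = -1/46 (x = 1/(-159 + 113) = 1/(-46) = -1/46 ≈ -0.021739)
F = 1895 (F = 93 + 1802 = 1895)
F - x = 1895 - 1*(-1/46) = 1895 + 1/46 = 87171/46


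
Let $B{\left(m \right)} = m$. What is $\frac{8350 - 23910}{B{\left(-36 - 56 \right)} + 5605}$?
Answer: $- \frac{15560}{5513} \approx -2.8224$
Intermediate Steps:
$\frac{8350 - 23910}{B{\left(-36 - 56 \right)} + 5605} = \frac{8350 - 23910}{\left(-36 - 56\right) + 5605} = - \frac{15560}{\left(-36 - 56\right) + 5605} = - \frac{15560}{-92 + 5605} = - \frac{15560}{5513}$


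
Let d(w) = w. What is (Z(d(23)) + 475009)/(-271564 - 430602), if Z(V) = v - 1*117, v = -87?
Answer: -474805/702166 ≈ -0.67620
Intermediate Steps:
Z(V) = -204 (Z(V) = -87 - 1*117 = -87 - 117 = -204)
(Z(d(23)) + 475009)/(-271564 - 430602) = (-204 + 475009)/(-271564 - 430602) = 474805/(-702166) = 474805*(-1/702166) = -474805/702166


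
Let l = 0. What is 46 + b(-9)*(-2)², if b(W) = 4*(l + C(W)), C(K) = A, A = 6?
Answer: 142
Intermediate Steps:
C(K) = 6
b(W) = 24 (b(W) = 4*(0 + 6) = 4*6 = 24)
46 + b(-9)*(-2)² = 46 + 24*(-2)² = 46 + 24*4 = 46 + 96 = 142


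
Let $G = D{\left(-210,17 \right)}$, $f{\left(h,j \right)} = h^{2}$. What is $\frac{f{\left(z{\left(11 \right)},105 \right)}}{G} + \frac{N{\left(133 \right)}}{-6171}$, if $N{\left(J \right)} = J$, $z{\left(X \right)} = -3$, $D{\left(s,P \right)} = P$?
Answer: $\frac{3134}{6171} \approx 0.50786$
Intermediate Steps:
$G = 17$
$\frac{f{\left(z{\left(11 \right)},105 \right)}}{G} + \frac{N{\left(133 \right)}}{-6171} = \frac{\left(-3\right)^{2}}{17} + \frac{133}{-6171} = 9 \cdot \frac{1}{17} + 133 \left(- \frac{1}{6171}\right) = \frac{9}{17} - \frac{133}{6171} = \frac{3134}{6171}$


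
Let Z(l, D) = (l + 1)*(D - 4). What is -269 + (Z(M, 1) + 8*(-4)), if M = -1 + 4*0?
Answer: -301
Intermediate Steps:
M = -1 (M = -1 + 0 = -1)
Z(l, D) = (1 + l)*(-4 + D)
-269 + (Z(M, 1) + 8*(-4)) = -269 + ((-4 + 1 - 4*(-1) + 1*(-1)) + 8*(-4)) = -269 + ((-4 + 1 + 4 - 1) - 32) = -269 + (0 - 32) = -269 - 32 = -301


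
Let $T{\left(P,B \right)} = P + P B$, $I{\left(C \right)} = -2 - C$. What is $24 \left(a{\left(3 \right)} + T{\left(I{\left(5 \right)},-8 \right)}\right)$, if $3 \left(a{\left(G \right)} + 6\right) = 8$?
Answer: $1096$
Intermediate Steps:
$a{\left(G \right)} = - \frac{10}{3}$ ($a{\left(G \right)} = -6 + \frac{1}{3} \cdot 8 = -6 + \frac{8}{3} = - \frac{10}{3}$)
$T{\left(P,B \right)} = P + B P$
$24 \left(a{\left(3 \right)} + T{\left(I{\left(5 \right)},-8 \right)}\right) = 24 \left(- \frac{10}{3} + \left(-2 - 5\right) \left(1 - 8\right)\right) = 24 \left(- \frac{10}{3} + \left(-2 - 5\right) \left(-7\right)\right) = 24 \left(- \frac{10}{3} - -49\right) = 24 \left(- \frac{10}{3} + 49\right) = 24 \cdot \frac{137}{3} = 1096$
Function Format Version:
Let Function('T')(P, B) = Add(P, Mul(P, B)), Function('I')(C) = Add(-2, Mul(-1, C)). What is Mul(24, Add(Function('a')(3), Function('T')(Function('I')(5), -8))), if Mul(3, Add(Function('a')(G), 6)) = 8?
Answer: 1096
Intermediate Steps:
Function('a')(G) = Rational(-10, 3) (Function('a')(G) = Add(-6, Mul(Rational(1, 3), 8)) = Add(-6, Rational(8, 3)) = Rational(-10, 3))
Function('T')(P, B) = Add(P, Mul(B, P))
Mul(24, Add(Function('a')(3), Function('T')(Function('I')(5), -8))) = Mul(24, Add(Rational(-10, 3), Mul(Add(-2, Mul(-1, 5)), Add(1, -8)))) = Mul(24, Add(Rational(-10, 3), Mul(Add(-2, -5), -7))) = Mul(24, Add(Rational(-10, 3), Mul(-7, -7))) = Mul(24, Add(Rational(-10, 3), 49)) = Mul(24, Rational(137, 3)) = 1096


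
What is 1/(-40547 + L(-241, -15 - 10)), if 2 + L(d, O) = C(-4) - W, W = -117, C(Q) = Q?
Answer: -1/40436 ≈ -2.4730e-5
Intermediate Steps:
L(d, O) = 111 (L(d, O) = -2 + (-4 - 1*(-117)) = -2 + (-4 + 117) = -2 + 113 = 111)
1/(-40547 + L(-241, -15 - 10)) = 1/(-40547 + 111) = 1/(-40436) = -1/40436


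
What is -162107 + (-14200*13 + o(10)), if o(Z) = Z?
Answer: -346697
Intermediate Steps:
-162107 + (-14200*13 + o(10)) = -162107 + (-14200*13 + 10) = -162107 + (-710*260 + 10) = -162107 + (-184600 + 10) = -162107 - 184590 = -346697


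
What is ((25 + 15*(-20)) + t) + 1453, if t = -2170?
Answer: -992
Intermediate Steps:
((25 + 15*(-20)) + t) + 1453 = ((25 + 15*(-20)) - 2170) + 1453 = ((25 - 300) - 2170) + 1453 = (-275 - 2170) + 1453 = -2445 + 1453 = -992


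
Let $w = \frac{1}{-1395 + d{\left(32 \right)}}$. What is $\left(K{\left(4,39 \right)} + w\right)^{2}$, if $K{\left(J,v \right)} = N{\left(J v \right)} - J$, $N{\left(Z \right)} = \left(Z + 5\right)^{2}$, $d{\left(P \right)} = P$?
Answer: $\frac{1247846440516900}{1857769} \approx 6.7169 \cdot 10^{8}$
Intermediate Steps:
$N{\left(Z \right)} = \left(5 + Z\right)^{2}$
$w = - \frac{1}{1363}$ ($w = \frac{1}{-1395 + 32} = \frac{1}{-1363} = - \frac{1}{1363} \approx -0.00073368$)
$K{\left(J,v \right)} = \left(5 + J v\right)^{2} - J$
$\left(K{\left(4,39 \right)} + w\right)^{2} = \left(\left(\left(5 + 4 \cdot 39\right)^{2} - 4\right) - \frac{1}{1363}\right)^{2} = \left(\left(\left(5 + 156\right)^{2} - 4\right) - \frac{1}{1363}\right)^{2} = \left(\left(161^{2} - 4\right) - \frac{1}{1363}\right)^{2} = \left(\left(25921 - 4\right) - \frac{1}{1363}\right)^{2} = \left(25917 - \frac{1}{1363}\right)^{2} = \left(\frac{35324870}{1363}\right)^{2} = \frac{1247846440516900}{1857769}$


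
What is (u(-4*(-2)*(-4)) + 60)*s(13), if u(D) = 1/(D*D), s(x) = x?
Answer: 798733/1024 ≈ 780.01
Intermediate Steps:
u(D) = D**(-2) (u(D) = 1/(D**2) = D**(-2))
(u(-4*(-2)*(-4)) + 60)*s(13) = ((-4*(-2)*(-4))**(-2) + 60)*13 = ((8*(-4))**(-2) + 60)*13 = ((-32)**(-2) + 60)*13 = (1/1024 + 60)*13 = (61441/1024)*13 = 798733/1024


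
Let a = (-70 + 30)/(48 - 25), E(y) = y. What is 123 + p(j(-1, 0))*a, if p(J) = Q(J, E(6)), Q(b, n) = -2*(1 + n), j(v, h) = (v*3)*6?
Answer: 3389/23 ≈ 147.35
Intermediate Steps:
j(v, h) = 18*v (j(v, h) = (3*v)*6 = 18*v)
a = -40/23 ≈ -1.7391
Q(b, n) = -2 - 2*n
p(J) = -14 (p(J) = -2 - 2*6 = -2 - 12 = -14)
123 + p(j(-1, 0))*a = 123 - 14*(-40/23) = 123 + 560/23 = 3389/23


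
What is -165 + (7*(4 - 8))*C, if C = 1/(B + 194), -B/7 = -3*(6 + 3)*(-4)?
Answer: -46351/281 ≈ -164.95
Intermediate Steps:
B = -756 (B = -7*(-3*(6 + 3))*(-4) = -7*(-3*9)*(-4) = -(-189)*(-4) = -7*108 = -756)
C = -1/562 (C = 1/(-756 + 194) = 1/(-562) = -1/562 ≈ -0.0017794)
-165 + (7*(4 - 8))*C = -165 + (7*(4 - 8))*(-1/562) = -165 + (7*(-4))*(-1/562) = -165 - 28*(-1/562) = -165 + 14/281 = -46351/281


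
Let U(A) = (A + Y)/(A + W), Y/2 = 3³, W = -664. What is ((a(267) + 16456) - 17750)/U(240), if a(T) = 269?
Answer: 217300/147 ≈ 1478.2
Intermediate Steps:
Y = 54 (Y = 2*3³ = 2*27 = 54)
U(A) = (54 + A)/(-664 + A) (U(A) = (A + 54)/(A - 664) = (54 + A)/(-664 + A))
((a(267) + 16456) - 17750)/U(240) = ((269 + 16456) - 17750)/(((54 + 240)/(-664 + 240))) = (16725 - 17750)/((294/(-424))) = -1025/((-1/424*294)) = -1025/(-147/212) = -1025*(-212/147) = 217300/147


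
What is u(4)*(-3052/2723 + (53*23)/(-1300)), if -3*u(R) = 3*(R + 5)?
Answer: 9368919/505700 ≈ 18.527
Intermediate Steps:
u(R) = -5 - R (u(R) = -(R + 5) = -(5 + R) = -(15 + 3*R)/3 = -5 - R)
u(4)*(-3052/2723 + (53*23)/(-1300)) = (-5 - 1*4)*(-3052/2723 + (53*23)/(-1300)) = (-5 - 4)*(-3052*1/2723 + 1219*(-1/1300)) = -9*(-436/389 - 1219/1300) = -9*(-1040991/505700) = 9368919/505700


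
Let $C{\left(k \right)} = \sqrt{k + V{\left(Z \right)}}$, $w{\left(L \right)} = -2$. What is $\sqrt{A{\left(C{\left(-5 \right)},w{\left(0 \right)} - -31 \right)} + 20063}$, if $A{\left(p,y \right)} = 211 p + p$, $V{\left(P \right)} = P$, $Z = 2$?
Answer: $\sqrt{20063 + 212 i \sqrt{3}} \approx 141.65 + 1.296 i$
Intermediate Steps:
$C{\left(k \right)} = \sqrt{2 + k}$ ($C{\left(k \right)} = \sqrt{k + 2} = \sqrt{2 + k}$)
$A{\left(p,y \right)} = 212 p$
$\sqrt{A{\left(C{\left(-5 \right)},w{\left(0 \right)} - -31 \right)} + 20063} = \sqrt{212 \sqrt{2 - 5} + 20063} = \sqrt{212 \sqrt{-3} + 20063} = \sqrt{212 i \sqrt{3} + 20063} = \sqrt{20063 + 212 i \sqrt{3}}$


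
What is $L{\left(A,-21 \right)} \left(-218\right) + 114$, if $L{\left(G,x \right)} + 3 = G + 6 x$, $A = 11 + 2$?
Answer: $25402$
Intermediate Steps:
$A = 13$
$L{\left(G,x \right)} = -3 + G + 6 x$ ($L{\left(G,x \right)} = -3 + \left(G + 6 x\right) = -3 + G + 6 x$)
$L{\left(A,-21 \right)} \left(-218\right) + 114 = \left(-3 + 13 + 6 \left(-21\right)\right) \left(-218\right) + 114 = \left(-3 + 13 - 126\right) \left(-218\right) + 114 = \left(-116\right) \left(-218\right) + 114 = 25288 + 114 = 25402$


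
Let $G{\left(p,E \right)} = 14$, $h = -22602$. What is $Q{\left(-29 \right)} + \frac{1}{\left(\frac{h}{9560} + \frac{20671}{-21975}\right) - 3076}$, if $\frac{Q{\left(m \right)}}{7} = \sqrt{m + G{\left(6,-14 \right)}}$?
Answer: $- \frac{21008100}{64690344971} + 7 i \sqrt{15} \approx -0.00032475 + 27.111 i$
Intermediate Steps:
$Q{\left(m \right)} = 7 \sqrt{14 + m}$ ($Q{\left(m \right)} = 7 \sqrt{m + 14} = 7 \sqrt{14 + m}$)
$Q{\left(-29 \right)} + \frac{1}{\left(\frac{h}{9560} + \frac{20671}{-21975}\right) - 3076} = 7 \sqrt{14 - 29} + \frac{1}{\left(- \frac{22602}{9560} + \frac{20671}{-21975}\right) - 3076} = 7 \sqrt{-15} + \frac{1}{\left(\left(-22602\right) \frac{1}{9560} + 20671 \left(- \frac{1}{21975}\right)\right) - 3076} = 7 i \sqrt{15} + \frac{1}{\left(- \frac{11301}{4780} - \frac{20671}{21975}\right) - 3076} = 7 i \sqrt{15} + \frac{1}{- \frac{69429371}{21008100} - 3076} = 7 i \sqrt{15} + \frac{1}{- \frac{64690344971}{21008100}} = 7 i \sqrt{15} - \frac{21008100}{64690344971} = - \frac{21008100}{64690344971} + 7 i \sqrt{15}$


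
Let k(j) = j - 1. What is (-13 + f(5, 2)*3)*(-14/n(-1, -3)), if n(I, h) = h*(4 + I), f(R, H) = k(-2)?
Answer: -308/9 ≈ -34.222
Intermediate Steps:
k(j) = -1 + j
f(R, H) = -3 (f(R, H) = -1 - 2 = -3)
(-13 + f(5, 2)*3)*(-14/n(-1, -3)) = (-13 - 3*3)*(-14*(-1/(3*(4 - 1)))) = (-13 - 9)*(-14/((-3*3))) = -(-308)/(-9) = -(-308)*(-1)/9 = -22*14/9 = -308/9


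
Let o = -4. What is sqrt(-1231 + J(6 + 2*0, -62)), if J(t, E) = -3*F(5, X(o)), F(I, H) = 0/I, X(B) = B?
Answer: I*sqrt(1231) ≈ 35.086*I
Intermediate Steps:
F(I, H) = 0
J(t, E) = 0 (J(t, E) = -3*0 = 0)
sqrt(-1231 + J(6 + 2*0, -62)) = sqrt(-1231 + 0) = sqrt(-1231) = I*sqrt(1231)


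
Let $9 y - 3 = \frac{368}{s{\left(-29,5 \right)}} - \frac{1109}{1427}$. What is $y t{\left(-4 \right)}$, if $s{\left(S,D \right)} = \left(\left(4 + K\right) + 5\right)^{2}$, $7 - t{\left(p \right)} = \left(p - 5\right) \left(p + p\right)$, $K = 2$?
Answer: $- \frac{59081620}{1554003} \approx -38.019$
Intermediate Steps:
$t{\left(p \right)} = 7 - 2 p \left(-5 + p\right)$ ($t{\left(p \right)} = 7 - \left(p - 5\right) \left(p + p\right) = 7 - \left(-5 + p\right) 2 p = 7 - 2 p \left(-5 + p\right)$)
$s{\left(S,D \right)} = 121$ ($s{\left(S,D \right)} = \left(\left(4 + 2\right) + 5\right)^{2} = \left(6 + 5\right)^{2} = 11^{2} = 121$)
$y = \frac{908948}{1554003}$ ($y = \frac{1}{3} + \frac{\frac{368}{121} - \frac{1109}{1427}}{9} = \frac{1}{3} + \frac{1}{9} \cdot \frac{390947}{172667} = \frac{1}{3} + \frac{390947}{1554003} = \frac{908948}{1554003} \approx 0.58491$)
$y t{\left(-4 \right)} = \frac{908948 \left(7 - 2 \left(-4\right)^{2} + 10 \left(-4\right)\right)}{1554003} = \frac{908948 \left(7 - 32 - 40\right)}{1554003} = \frac{908948}{1554003} \left(-65\right) = - \frac{59081620}{1554003}$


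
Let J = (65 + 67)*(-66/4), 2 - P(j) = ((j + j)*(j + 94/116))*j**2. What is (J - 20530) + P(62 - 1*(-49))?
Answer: -8869745509/29 ≈ -3.0585e+8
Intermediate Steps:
P(j) = 2 - 2*j**3*(47/58 + j) (P(j) = 2 - (j + j)*(j + 94/116)*j**2 = 2 - (2*j)*(j + 94*(1/116))*j**2 = 2 - (2*j)*(j + 47/58)*j**2 = 2 - (2*j)*(47/58 + j)*j**2 = 2 - 2*j*(47/58 + j)*j**2 = 2 - 2*j**3*(47/58 + j))
J = -2178 (J = 132*(-66*1/4) = 132*(-33/2) = -2178)
(J - 20530) + P(62 - 1*(-49)) = (-2178 - 20530) + (2 - 2*(62 - 1*(-49))**4 - 47*(62 - 1*(-49))**3/29) = -22708 + (2 - 2*(62 + 49)**4 - 47*(62 + 49)**3/29) = -22708 + (2 - 2*111**4 - 47/29*111**3) = -22708 + (2 - 2*151807041 - 47/29*1367631) = -22708 + (2 - 303614082 - 64278657/29) = -22708 - 8869086977/29 = -8869745509/29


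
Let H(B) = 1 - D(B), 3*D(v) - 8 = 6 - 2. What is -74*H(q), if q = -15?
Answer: 222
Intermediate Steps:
D(v) = 4 (D(v) = 8/3 + (6 - 2)/3 = 8/3 + (⅓)*4 = 8/3 + 4/3 = 4)
H(B) = -3 (H(B) = 1 - 1*4 = 1 - 4 = -3)
-74*H(q) = -74*(-3) = 222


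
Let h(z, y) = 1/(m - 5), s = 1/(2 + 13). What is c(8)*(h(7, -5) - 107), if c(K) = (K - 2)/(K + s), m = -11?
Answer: -77085/968 ≈ -79.633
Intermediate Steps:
s = 1/15 ≈ 0.066667
h(z, y) = -1/16 (h(z, y) = 1/(-11 - 5) = 1/(-16) = -1/16)
c(K) = (-2 + K)/(1/15 + K) (c(K) = (K - 2)/(K + 1/15) = (-2 + K)/(1/15 + K))
c(8)*(h(7, -5) - 107) = (15*(-2 + 8)/(1 + 15*8))*(-1/16 - 107) = (15*6/(1 + 120))*(-1713/16) = (15*6/121)*(-1713/16) = (15*(1/121)*6)*(-1713/16) = (90/121)*(-1713/16) = -77085/968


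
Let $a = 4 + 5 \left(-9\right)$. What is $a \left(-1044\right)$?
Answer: $42804$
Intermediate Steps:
$a = -41$ ($a = 4 - 45 = -41$)
$a \left(-1044\right) = \left(-41\right) \left(-1044\right) = 42804$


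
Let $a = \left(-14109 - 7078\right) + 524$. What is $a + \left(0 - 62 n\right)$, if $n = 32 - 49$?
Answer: $-19609$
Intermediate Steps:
$n = -17$ ($n = 32 - 49 = -17$)
$a = -20663$ ($a = -21187 + 524 = -20663$)
$a + \left(0 - 62 n\right) = -20663 + \left(0 - -1054\right) = -20663 + \left(0 + 1054\right) = -20663 + 1054 = -19609$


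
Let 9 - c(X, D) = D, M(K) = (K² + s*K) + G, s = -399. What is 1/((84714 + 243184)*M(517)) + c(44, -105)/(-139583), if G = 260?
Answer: -2290145731369/2804082728992044 ≈ -0.00081672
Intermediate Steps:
M(K) = 260 + K² - 399*K (M(K) = (K² - 399*K) + 260 = 260 + K² - 399*K)
c(X, D) = 9 - D
1/((84714 + 243184)*M(517)) + c(44, -105)/(-139583) = 1/((84714 + 243184)*(260 + 517² - 399*517)) + (9 - 1*(-105))/(-139583) = 1/(327898*(260 + 267289 - 206283)) + (9 + 105)*(-1/139583) = (1/327898)/61266 + 114*(-1/139583) = (1/327898)*(1/61266) - 114/139583 = 1/20088998868 - 114/139583 = -2290145731369/2804082728992044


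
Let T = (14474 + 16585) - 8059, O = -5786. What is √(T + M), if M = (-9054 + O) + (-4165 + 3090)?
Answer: √7085 ≈ 84.172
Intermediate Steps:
M = -15915 (M = (-9054 - 5786) + (-4165 + 3090) = -14840 - 1075 = -15915)
T = 23000 (T = 31059 - 8059 = 23000)
√(T + M) = √(23000 - 15915) = √7085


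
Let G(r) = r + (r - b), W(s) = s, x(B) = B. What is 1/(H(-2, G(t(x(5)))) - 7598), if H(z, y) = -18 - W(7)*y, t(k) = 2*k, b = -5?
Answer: -1/7791 ≈ -0.00012835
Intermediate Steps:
G(r) = 5 + 2*r (G(r) = r + (r - 1*(-5)) = r + (r + 5) = r + (5 + r) = 5 + 2*r)
H(z, y) = -18 - 7*y
1/(H(-2, G(t(x(5)))) - 7598) = 1/((-18 - 7*(5 + 2*(2*5))) - 7598) = 1/((-18 - 7*(5 + 2*10)) - 7598) = 1/((-18 - 7*(5 + 20)) - 7598) = 1/((-18 - 7*25) - 7598) = 1/((-18 - 175) - 7598) = 1/(-193 - 7598) = 1/(-7791) = -1/7791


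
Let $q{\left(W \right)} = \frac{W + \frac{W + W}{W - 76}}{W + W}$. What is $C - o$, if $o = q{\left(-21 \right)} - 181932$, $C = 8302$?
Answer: $\frac{36905301}{194} \approx 1.9023 \cdot 10^{5}$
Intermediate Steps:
$q{\left(W \right)} = \frac{W + \frac{2 W}{-76 + W}}{2 W}$
$o = - \frac{35294713}{194}$ ($o = \frac{-74 - 21}{2 \left(-76 - 21\right)} - 181932 = \frac{1}{2} \frac{1}{-97} \left(-95\right) - 181932 = \frac{1}{2} \left(- \frac{1}{97}\right) \left(-95\right) - 181932 = \frac{95}{194} - 181932 = - \frac{35294713}{194} \approx -1.8193 \cdot 10^{5}$)
$C - o = 8302 - - \frac{35294713}{194} = 8302 + \frac{35294713}{194} = \frac{36905301}{194}$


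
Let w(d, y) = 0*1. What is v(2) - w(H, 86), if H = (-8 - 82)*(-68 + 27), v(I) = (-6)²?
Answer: 36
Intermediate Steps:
v(I) = 36
H = 3690 (H = -90*(-41) = 3690)
w(d, y) = 0
v(2) - w(H, 86) = 36 - 1*0 = 36 + 0 = 36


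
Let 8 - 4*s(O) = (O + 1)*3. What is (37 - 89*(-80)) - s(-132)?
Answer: 28227/4 ≈ 7056.8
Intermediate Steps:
s(O) = 5/4 - 3*O/4 (s(O) = 2 - (O + 1)*3/4 = 2 - (1 + O)*3/4 = 2 - (3 + 3*O)/4 = 2 + (-¾ - 3*O/4) = 5/4 - 3*O/4)
(37 - 89*(-80)) - s(-132) = (37 - 89*(-80)) - (5/4 - ¾*(-132)) = (37 + 7120) - (5/4 + 99) = 7157 - 1*401/4 = 7157 - 401/4 = 28227/4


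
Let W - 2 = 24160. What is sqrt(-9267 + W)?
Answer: 3*sqrt(1655) ≈ 122.05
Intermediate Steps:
W = 24162 (W = 2 + 24160 = 24162)
sqrt(-9267 + W) = sqrt(-9267 + 24162) = sqrt(14895) = 3*sqrt(1655)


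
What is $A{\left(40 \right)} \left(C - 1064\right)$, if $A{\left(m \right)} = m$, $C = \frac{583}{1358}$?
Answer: $- \frac{28886580}{679} \approx -42543.0$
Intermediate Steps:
$C = \frac{583}{1358}$ ($C = 583 \cdot \frac{1}{1358} = \frac{583}{1358} \approx 0.42931$)
$A{\left(40 \right)} \left(C - 1064\right) = 40 \left(\frac{583}{1358} - 1064\right) = 40 \left(- \frac{1444329}{1358}\right) = - \frac{28886580}{679}$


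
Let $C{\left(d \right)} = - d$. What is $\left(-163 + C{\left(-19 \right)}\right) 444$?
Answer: $-63936$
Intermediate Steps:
$\left(-163 + C{\left(-19 \right)}\right) 444 = \left(-163 - -19\right) 444 = \left(-163 + 19\right) 444 = \left(-144\right) 444 = -63936$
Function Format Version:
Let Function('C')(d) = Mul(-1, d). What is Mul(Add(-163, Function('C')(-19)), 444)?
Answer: -63936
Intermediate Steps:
Mul(Add(-163, Function('C')(-19)), 444) = Mul(Add(-163, Mul(-1, -19)), 444) = Mul(Add(-163, 19), 444) = Mul(-144, 444) = -63936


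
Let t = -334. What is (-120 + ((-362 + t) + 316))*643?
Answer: -321500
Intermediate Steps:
(-120 + ((-362 + t) + 316))*643 = (-120 + ((-362 - 334) + 316))*643 = (-120 + (-696 + 316))*643 = (-120 - 380)*643 = -500*643 = -321500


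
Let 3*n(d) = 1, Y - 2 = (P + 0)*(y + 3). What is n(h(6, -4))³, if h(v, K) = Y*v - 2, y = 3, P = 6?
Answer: 1/27 ≈ 0.037037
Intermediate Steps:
Y = 38 (Y = 2 + (6 + 0)*(3 + 3) = 2 + 6*6 = 2 + 36 = 38)
h(v, K) = -2 + 38*v (h(v, K) = 38*v - 2 = -2 + 38*v)
n(d) = ⅓ (n(d) = (⅓)*1 = ⅓)
n(h(6, -4))³ = (⅓)³ = 1/27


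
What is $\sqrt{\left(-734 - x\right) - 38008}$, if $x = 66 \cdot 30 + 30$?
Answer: $12 i \sqrt{283} \approx 201.87 i$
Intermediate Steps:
$x = 2010$ ($x = 1980 + 30 = 2010$)
$\sqrt{\left(-734 - x\right) - 38008} = \sqrt{\left(-734 - 2010\right) - 38008} = \sqrt{-2744 - 38008} = \sqrt{-40752} = 12 i \sqrt{283}$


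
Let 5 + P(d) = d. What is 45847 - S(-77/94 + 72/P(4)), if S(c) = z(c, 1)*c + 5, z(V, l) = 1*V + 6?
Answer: 362066467/8836 ≈ 40976.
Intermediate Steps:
P(d) = -5 + d
z(V, l) = 6 + V (z(V, l) = V + 6 = 6 + V)
S(c) = 5 + c*(6 + c) (S(c) = (6 + c)*c + 5 = c*(6 + c) + 5 = 5 + c*(6 + c))
45847 - S(-77/94 + 72/P(4)) = 45847 - (5 + (-77/94 + 72/(-5 + 4))*(6 + (-77/94 + 72/(-5 + 4)))) = 45847 - (5 + (-77*1/94 + 72/(-1))*(6 + (-77*1/94 + 72/(-1)))) = 45847 - (5 + (-77/94 + 72*(-1))*(6 + (-77/94 + 72*(-1)))) = 45847 - (5 + (-77/94 - 72)*(6 + (-77/94 - 72))) = 45847 - (5 - 6845*(6 - 6845/94)/94) = 45847 - (5 - 6845/94*(-6281/94)) = 45847 - (5 + 42993445/8836) = 45847 - 1*43037625/8836 = 45847 - 43037625/8836 = 362066467/8836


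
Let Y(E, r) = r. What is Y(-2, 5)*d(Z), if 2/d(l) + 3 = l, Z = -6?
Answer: -10/9 ≈ -1.1111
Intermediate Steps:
d(l) = 2/(-3 + l)
Y(-2, 5)*d(Z) = 5*(2/(-3 - 6)) = 5*(2/(-9)) = 5*(2*(-⅑)) = 5*(-2/9) = -10/9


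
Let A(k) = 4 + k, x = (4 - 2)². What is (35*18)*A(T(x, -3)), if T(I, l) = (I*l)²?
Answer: 93240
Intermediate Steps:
x = 4 (x = 2² = 4)
T(I, l) = I²*l²
(35*18)*A(T(x, -3)) = (35*18)*(4 + 4²*(-3)²) = 630*(4 + 16*9) = 630*(4 + 144) = 630*148 = 93240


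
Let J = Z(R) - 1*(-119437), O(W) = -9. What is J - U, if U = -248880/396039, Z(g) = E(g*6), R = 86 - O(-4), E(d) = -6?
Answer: 15766527563/132013 ≈ 1.1943e+5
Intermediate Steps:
R = 95 (R = 86 - 1*(-9) = 86 + 9 = 95)
Z(g) = -6
U = -82960/132013 (U = -248880*1/396039 = -82960/132013 ≈ -0.62842)
J = 119431 (J = -6 - 1*(-119437) = -6 + 119437 = 119431)
J - U = 119431 - 1*(-82960/132013) = 119431 + 82960/132013 = 15766527563/132013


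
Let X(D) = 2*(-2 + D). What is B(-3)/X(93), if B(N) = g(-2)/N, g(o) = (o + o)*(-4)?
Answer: -8/273 ≈ -0.029304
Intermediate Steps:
g(o) = -8*o (g(o) = (2*o)*(-4) = -8*o)
B(N) = 16/N (B(N) = (-8*(-2))/N = 16/N)
X(D) = -4 + 2*D
B(-3)/X(93) = (16/(-3))/(-4 + 2*93) = (16*(-⅓))/(-4 + 186) = -16/3/182 = -16/3*1/182 = -8/273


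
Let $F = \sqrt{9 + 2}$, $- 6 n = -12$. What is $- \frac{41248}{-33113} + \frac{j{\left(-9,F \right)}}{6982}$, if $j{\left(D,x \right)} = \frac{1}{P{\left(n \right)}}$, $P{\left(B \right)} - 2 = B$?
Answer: $\frac{1152007257}{924779864} \approx 1.2457$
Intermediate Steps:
$n = 2$ ($n = \left(- \frac{1}{6}\right) \left(-12\right) = 2$)
$P{\left(B \right)} = 2 + B$
$F = \sqrt{11} \approx 3.3166$
$j{\left(D,x \right)} = \frac{1}{4}$ ($j{\left(D,x \right)} = \frac{1}{2 + 2} = \frac{1}{4}$)
$- \frac{41248}{-33113} + \frac{j{\left(-9,F \right)}}{6982} = - \frac{41248}{-33113} + \frac{1}{4 \cdot 6982} = \left(-41248\right) \left(- \frac{1}{33113}\right) + \frac{1}{4} \cdot \frac{1}{6982} = \frac{41248}{33113} + \frac{1}{27928} = \frac{1152007257}{924779864}$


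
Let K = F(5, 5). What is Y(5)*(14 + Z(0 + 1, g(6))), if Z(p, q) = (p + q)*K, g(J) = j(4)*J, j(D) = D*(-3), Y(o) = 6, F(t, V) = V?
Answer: -2046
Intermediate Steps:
K = 5
j(D) = -3*D
g(J) = -12*J (g(J) = (-3*4)*J = -12*J)
Z(p, q) = 5*p + 5*q (Z(p, q) = (p + q)*5 = 5*p + 5*q)
Y(5)*(14 + Z(0 + 1, g(6))) = 6*(14 + (5*(0 + 1) + 5*(-12*6))) = 6*(14 + (5*1 + 5*(-72))) = 6*(14 + (5 - 360)) = 6*(14 - 355) = 6*(-341) = -2046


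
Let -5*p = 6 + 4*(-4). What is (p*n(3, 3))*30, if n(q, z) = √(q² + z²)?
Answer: 180*√2 ≈ 254.56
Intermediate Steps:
p = 2 (p = -(6 + 4*(-4))/5 = -(6 - 16)/5 = -⅕*(-10) = 2)
(p*n(3, 3))*30 = (2*√(3² + 3²))*30 = (2*√(9 + 9))*30 = (2*√18)*30 = (2*(3*√2))*30 = (6*√2)*30 = 180*√2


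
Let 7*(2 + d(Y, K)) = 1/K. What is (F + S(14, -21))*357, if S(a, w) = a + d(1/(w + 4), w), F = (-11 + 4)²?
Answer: 152422/7 ≈ 21775.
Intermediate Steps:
F = 49 (F = (-7)² = 49)
d(Y, K) = -2 + 1/(7*K)
S(a, w) = -2 + a + 1/(7*w) (S(a, w) = a + (-2 + 1/(7*w)) = -2 + a + 1/(7*w))
(F + S(14, -21))*357 = (49 + (-2 + 14 + (⅐)/(-21)))*357 = (49 + (-2 + 14 + (⅐)*(-1/21)))*357 = (49 + (-2 + 14 - 1/147))*357 = (49 + 1763/147)*357 = (8966/147)*357 = 152422/7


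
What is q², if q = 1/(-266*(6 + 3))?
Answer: 1/5731236 ≈ 1.7448e-7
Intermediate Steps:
q = -1/2394 (q = 1/(-266*9) = 1/(-2394) = -1/2394 ≈ -0.00041771)
q² = (-1/2394)² = 1/5731236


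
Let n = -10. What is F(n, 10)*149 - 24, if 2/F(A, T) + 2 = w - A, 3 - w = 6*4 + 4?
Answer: -706/17 ≈ -41.529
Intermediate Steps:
w = -25 (w = 3 - (6*4 + 4) = 3 - (24 + 4) = 3 - 1*28 = 3 - 28 = -25)
F(A, T) = 2/(-27 - A) (F(A, T) = 2/(-2 + (-25 - A)) = 2/(-27 - A))
F(n, 10)*149 - 24 = -2/(27 - 10)*149 - 24 = -2/17*149 - 24 = -298/17 - 24 = -706/17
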